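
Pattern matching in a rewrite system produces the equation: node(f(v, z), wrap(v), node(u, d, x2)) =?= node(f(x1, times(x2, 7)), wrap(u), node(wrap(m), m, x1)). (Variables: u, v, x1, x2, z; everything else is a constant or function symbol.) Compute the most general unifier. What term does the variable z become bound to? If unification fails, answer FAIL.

Decompose node/3: f(v, z) =?= f(x1, times(x2, 7)),  wrap(v) =?= wrap(u),  node(u, d, x2) =?= node(wrap(m), m, x1).
Decompose f/2: v =?= x1,  z =?= times(x2, 7).
Bind v := x1; substituting into the one remaining equation that mentions v gives: wrap(x1) =?= wrap(u).
Bind z := times(x2, 7); no other remaining equation mentions z.
Decompose wrap/1: x1 =?= u.
Bind x1 := u; substituting into the remaining equation gives: node(u, d, x2) =?= node(wrap(m), m, u). Substituting into the earlier binding gives v := u.
Decompose node/3: u =?= wrap(m),  d =?= m,  x2 =?= u.
Bind u := wrap(m); substituting into the one remaining equation that mentions u gives: x2 =?= wrap(m). Substituting into the earlier bindings gives v := wrap(m), x1 := wrap(m).
Clash: constants d and m differ; no unifier exists.

FAIL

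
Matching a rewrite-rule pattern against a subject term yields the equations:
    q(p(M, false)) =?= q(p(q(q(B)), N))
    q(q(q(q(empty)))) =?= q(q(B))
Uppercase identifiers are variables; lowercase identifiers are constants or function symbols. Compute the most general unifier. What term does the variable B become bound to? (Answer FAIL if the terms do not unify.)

q(q(empty))

Decompose q/1: p(M, false) =?= p(q(q(B)), N).
Decompose p/2: M =?= q(q(B)),  false =?= N.
Bind M := q(q(B)); no other remaining equation mentions M.
Bind N := false; no other remaining equation mentions N.
Decompose q/1: q(q(q(empty))) =?= q(B).
Decompose q/1: q(q(empty)) =?= B.
Bind B := q(q(empty)). Substituting into the earlier binding gives M := q(q(q(q(empty)))).
MGU = { M ↦ q(q(q(q(empty)))), N ↦ false, B ↦ q(q(empty)) }, so B ↦ q(q(empty)).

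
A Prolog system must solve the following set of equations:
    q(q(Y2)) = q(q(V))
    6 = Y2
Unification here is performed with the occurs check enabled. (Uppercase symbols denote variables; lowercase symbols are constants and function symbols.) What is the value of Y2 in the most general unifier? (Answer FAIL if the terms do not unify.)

Decompose q/1: q(Y2) = q(V).
Decompose q/1: Y2 = V.
Bind Y2 := V; substituting into the remaining equation gives: 6 = V.
Bind V := 6. Substituting into the earlier binding gives Y2 := 6.
MGU = { Y2 -> 6, V -> 6 }, so Y2 -> 6.

6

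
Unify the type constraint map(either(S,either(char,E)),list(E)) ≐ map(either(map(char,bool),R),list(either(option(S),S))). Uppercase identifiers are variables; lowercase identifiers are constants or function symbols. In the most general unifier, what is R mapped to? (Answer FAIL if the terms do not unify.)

either(char,either(option(map(char,bool)),map(char,bool)))

Decompose map/2: either(S,either(char,E)) ≐ either(map(char,bool),R),  list(E) ≐ list(either(option(S),S)).
Decompose either/2: S ≐ map(char,bool),  either(char,E) ≐ R.
Bind S := map(char,bool); substituting into the one remaining equation that mentions S gives: list(E) ≐ list(either(option(map(char,bool)),map(char,bool))).
Bind R := either(char,E); no other remaining equation mentions R.
Decompose list/1: E ≐ either(option(map(char,bool)),map(char,bool)).
Bind E := either(option(map(char,bool)),map(char,bool)). Substituting into the earlier binding gives R := either(char,either(option(map(char,bool)),map(char,bool))).
MGU = { S ↦ map(char,bool), R ↦ either(char,either(option(map(char,bool)),map(char,bool))), E ↦ either(option(map(char,bool)),map(char,bool)) }, so R ↦ either(char,either(option(map(char,bool)),map(char,bool))).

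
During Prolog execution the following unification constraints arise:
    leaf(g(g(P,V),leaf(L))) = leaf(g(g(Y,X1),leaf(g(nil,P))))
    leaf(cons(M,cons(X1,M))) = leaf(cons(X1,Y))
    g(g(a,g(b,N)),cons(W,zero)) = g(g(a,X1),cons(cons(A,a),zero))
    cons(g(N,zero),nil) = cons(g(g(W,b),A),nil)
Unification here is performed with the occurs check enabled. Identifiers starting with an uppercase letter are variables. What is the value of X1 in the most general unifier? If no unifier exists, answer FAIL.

g(b,g(cons(zero,a),b))

Decompose leaf/1: g(g(P,V),leaf(L)) = g(g(Y,X1),leaf(g(nil,P))).
Decompose g/2: g(P,V) = g(Y,X1),  leaf(L) = leaf(g(nil,P)).
Decompose g/2: P = Y,  V = X1.
Bind P := Y; substituting into the one remaining equation that mentions P gives: leaf(L) = leaf(g(nil,Y)).
Bind V := X1; no other remaining equation mentions V.
Decompose leaf/1: L = g(nil,Y).
Bind L := g(nil,Y); no other remaining equation mentions L.
Decompose leaf/1: cons(M,cons(X1,M)) = cons(X1,Y).
Decompose cons/2: M = X1,  cons(X1,M) = Y.
Bind M := X1; substituting into the one remaining equation that mentions M gives: cons(X1,X1) = Y.
Bind Y := cons(X1,X1); no other remaining equation mentions Y. Substituting into the earlier bindings gives P := cons(X1,X1), L := g(nil,cons(X1,X1)).
Decompose g/2: g(a,g(b,N)) = g(a,X1),  cons(W,zero) = cons(cons(A,a),zero).
Decompose g/2: a = a,  g(b,N) = X1.
Delete trivial equation a = a.
Bind X1 := g(b,N); no other remaining equation mentions X1. Substituting into the earlier bindings gives P := cons(g(b,N),g(b,N)), V := g(b,N), L := g(nil,cons(g(b,N),g(b,N))), M := g(b,N), Y := cons(g(b,N),g(b,N)).
Decompose cons/2: W = cons(A,a),  zero = zero.
Bind W := cons(A,a); substituting into the one remaining equation that mentions W gives: cons(g(N,zero),nil) = cons(g(g(cons(A,a),b),A),nil).
Delete trivial equation zero = zero.
Decompose cons/2: g(N,zero) = g(g(cons(A,a),b),A),  nil = nil.
Decompose g/2: N = g(cons(A,a),b),  zero = A.
Bind N := g(cons(A,a),b); no other remaining equation mentions N. Substituting into the earlier bindings gives P := cons(g(b,g(cons(A,a),b)),g(b,g(cons(A,a),b))), V := g(b,g(cons(A,a),b)), L := g(nil,cons(g(b,g(cons(A,a),b)),g(b,g(cons(A,a),b)))), M := g(b,g(cons(A,a),b)), Y := cons(g(b,g(cons(A,a),b)),g(b,g(cons(A,a),b))), X1 := g(b,g(cons(A,a),b)).
Bind A := zero; no other remaining equation mentions A. Substituting into the earlier bindings gives P := cons(g(b,g(cons(zero,a),b)),g(b,g(cons(zero,a),b))), V := g(b,g(cons(zero,a),b)), L := g(nil,cons(g(b,g(cons(zero,a),b)),g(b,g(cons(zero,a),b)))), M := g(b,g(cons(zero,a),b)), Y := cons(g(b,g(cons(zero,a),b)),g(b,g(cons(zero,a),b))), X1 := g(b,g(cons(zero,a),b)), W := cons(zero,a), N := g(cons(zero,a),b).
Delete trivial equation nil = nil.
MGU = { P = cons(g(b,g(cons(zero,a),b)),g(b,g(cons(zero,a),b))), V = g(b,g(cons(zero,a),b)), L = g(nil,cons(g(b,g(cons(zero,a),b)),g(b,g(cons(zero,a),b)))), M = g(b,g(cons(zero,a),b)), Y = cons(g(b,g(cons(zero,a),b)),g(b,g(cons(zero,a),b))), X1 = g(b,g(cons(zero,a),b)), W = cons(zero,a), N = g(cons(zero,a),b), A = zero }, so X1 = g(b,g(cons(zero,a),b)).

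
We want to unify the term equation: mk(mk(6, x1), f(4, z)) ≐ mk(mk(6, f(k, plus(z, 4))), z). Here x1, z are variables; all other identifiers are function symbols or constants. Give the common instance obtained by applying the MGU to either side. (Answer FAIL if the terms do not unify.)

Decompose mk/2: mk(6, x1) ≐ mk(6, f(k, plus(z, 4))),  f(4, z) ≐ z.
Decompose mk/2: 6 ≐ 6,  x1 ≐ f(k, plus(z, 4)).
Delete trivial equation 6 ≐ 6.
Bind x1 := f(k, plus(z, 4)); no other remaining equation mentions x1.
Occurs check fails: z occurs in f(4, z); the equation z ≐ f(4, z) has no finite solution.

FAIL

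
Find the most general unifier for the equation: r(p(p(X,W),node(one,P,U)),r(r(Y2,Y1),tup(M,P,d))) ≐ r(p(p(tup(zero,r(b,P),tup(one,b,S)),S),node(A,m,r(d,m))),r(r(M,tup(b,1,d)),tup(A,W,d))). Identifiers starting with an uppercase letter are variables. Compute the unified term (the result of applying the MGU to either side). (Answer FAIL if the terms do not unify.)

r(p(p(tup(zero,r(b,m),tup(one,b,m)),m),node(one,m,r(d,m))),r(r(one,tup(b,1,d)),tup(one,m,d)))

Decompose r/2: p(p(X,W),node(one,P,U)) ≐ p(p(tup(zero,r(b,P),tup(one,b,S)),S),node(A,m,r(d,m))),  r(r(Y2,Y1),tup(M,P,d)) ≐ r(r(M,tup(b,1,d)),tup(A,W,d)).
Decompose p/2: p(X,W) ≐ p(tup(zero,r(b,P),tup(one,b,S)),S),  node(one,P,U) ≐ node(A,m,r(d,m)).
Decompose p/2: X ≐ tup(zero,r(b,P),tup(one,b,S)),  W ≐ S.
Bind X := tup(zero,r(b,P),tup(one,b,S)); no other remaining equation mentions X.
Bind W := S; substituting into the one remaining equation that mentions W gives: r(r(Y2,Y1),tup(M,P,d)) ≐ r(r(M,tup(b,1,d)),tup(A,S,d)).
Decompose node/3: one ≐ A,  P ≐ m,  U ≐ r(d,m).
Bind A := one; substituting into the one remaining equation that mentions A gives: r(r(Y2,Y1),tup(M,P,d)) ≐ r(r(M,tup(b,1,d)),tup(one,S,d)).
Bind P := m; substituting into the one remaining equation that mentions P gives: r(r(Y2,Y1),tup(M,m,d)) ≐ r(r(M,tup(b,1,d)),tup(one,S,d)). Substituting into the earlier binding gives X := tup(zero,r(b,m),tup(one,b,S)).
Bind U := r(d,m); no other remaining equation mentions U.
Decompose r/2: r(Y2,Y1) ≐ r(M,tup(b,1,d)),  tup(M,m,d) ≐ tup(one,S,d).
Decompose r/2: Y2 ≐ M,  Y1 ≐ tup(b,1,d).
Bind Y2 := M; no other remaining equation mentions Y2.
Bind Y1 := tup(b,1,d); no other remaining equation mentions Y1.
Decompose tup/3: M ≐ one,  m ≐ S,  d ≐ d.
Bind M := one; no other remaining equation mentions M. Substituting into the earlier binding gives Y2 := one.
Bind S := m; no other remaining equation mentions S. Substituting into the earlier bindings gives X := tup(zero,r(b,m),tup(one,b,m)), W := m.
Delete trivial equation d ≐ d.
Applying the MGU to either side gives r(p(p(tup(zero,r(b,m),tup(one,b,m)),m),node(one,m,r(d,m))),r(r(one,tup(b,1,d)),tup(one,m,d))).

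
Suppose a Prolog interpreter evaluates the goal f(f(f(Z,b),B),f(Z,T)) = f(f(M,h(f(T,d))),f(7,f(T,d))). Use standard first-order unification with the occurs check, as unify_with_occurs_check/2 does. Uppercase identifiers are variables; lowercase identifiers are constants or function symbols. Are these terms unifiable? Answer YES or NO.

Decompose f/2: f(f(Z,b),B) = f(M,h(f(T,d))),  f(Z,T) = f(7,f(T,d)).
Decompose f/2: f(Z,b) = M,  B = h(f(T,d)).
Bind M := f(Z,b); no other remaining equation mentions M.
Bind B := h(f(T,d)); no other remaining equation mentions B.
Decompose f/2: Z = 7,  T = f(T,d).
Bind Z := 7; no other remaining equation mentions Z. Substituting into the earlier binding gives M := f(7,b).
Occurs check fails: T occurs in f(T,d); the equation T = f(T,d) has no finite solution.

NO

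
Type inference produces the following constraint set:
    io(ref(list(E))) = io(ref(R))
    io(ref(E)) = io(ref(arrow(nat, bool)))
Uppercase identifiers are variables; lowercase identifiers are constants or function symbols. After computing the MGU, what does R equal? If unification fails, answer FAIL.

list(arrow(nat, bool))

Decompose io/1: ref(list(E)) = ref(R).
Decompose ref/1: list(E) = R.
Bind R := list(E); no other remaining equation mentions R.
Decompose io/1: ref(E) = ref(arrow(nat, bool)).
Decompose ref/1: E = arrow(nat, bool).
Bind E := arrow(nat, bool). Substituting into the earlier binding gives R := list(arrow(nat, bool)).
MGU = { R := list(arrow(nat, bool)), E := arrow(nat, bool) }, so R := list(arrow(nat, bool)).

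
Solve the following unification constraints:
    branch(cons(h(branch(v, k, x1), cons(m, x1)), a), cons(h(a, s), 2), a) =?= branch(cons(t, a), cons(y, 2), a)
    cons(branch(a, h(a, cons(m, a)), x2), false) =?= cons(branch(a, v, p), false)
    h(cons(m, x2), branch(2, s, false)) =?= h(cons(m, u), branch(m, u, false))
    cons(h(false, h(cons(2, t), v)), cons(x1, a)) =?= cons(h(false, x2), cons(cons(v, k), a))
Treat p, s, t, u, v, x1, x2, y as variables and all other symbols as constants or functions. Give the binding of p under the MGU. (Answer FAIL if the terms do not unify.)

FAIL

Decompose branch/3: cons(h(branch(v, k, x1), cons(m, x1)), a) =?= cons(t, a),  cons(h(a, s), 2) =?= cons(y, 2),  a =?= a.
Decompose cons/2: h(branch(v, k, x1), cons(m, x1)) =?= t,  a =?= a.
Bind t := h(branch(v, k, x1), cons(m, x1)); substituting into the one remaining equation that mentions t gives: cons(h(false, h(cons(2, h(branch(v, k, x1), cons(m, x1))), v)), cons(x1, a)) =?= cons(h(false, x2), cons(cons(v, k), a)).
Delete trivial equation a =?= a.
Decompose cons/2: h(a, s) =?= y,  2 =?= 2.
Bind y := h(a, s); no other remaining equation mentions y.
Delete trivial equation 2 =?= 2.
Delete trivial equation a =?= a.
Decompose cons/2: branch(a, h(a, cons(m, a)), x2) =?= branch(a, v, p),  false =?= false.
Decompose branch/3: a =?= a,  h(a, cons(m, a)) =?= v,  x2 =?= p.
Delete trivial equation a =?= a.
Bind v := h(a, cons(m, a)); substituting into the one remaining equation that mentions v gives: cons(h(false, h(cons(2, h(branch(h(a, cons(m, a)), k, x1), cons(m, x1))), h(a, cons(m, a)))), cons(x1, a)) =?= cons(h(false, x2), cons(cons(h(a, cons(m, a)), k), a)). Substituting into the earlier binding gives t := h(branch(h(a, cons(m, a)), k, x1), cons(m, x1)).
Bind x2 := p; substituting into the 2 remaining equations that mention x2 gives: h(cons(m, p), branch(2, s, false)) =?= h(cons(m, u), branch(m, u, false)),  cons(h(false, h(cons(2, h(branch(h(a, cons(m, a)), k, x1), cons(m, x1))), h(a, cons(m, a)))), cons(x1, a)) =?= cons(h(false, p), cons(cons(h(a, cons(m, a)), k), a)).
Delete trivial equation false =?= false.
Decompose h/2: cons(m, p) =?= cons(m, u),  branch(2, s, false) =?= branch(m, u, false).
Decompose cons/2: m =?= m,  p =?= u.
Delete trivial equation m =?= m.
Bind p := u; substituting into the one remaining equation that mentions p gives: cons(h(false, h(cons(2, h(branch(h(a, cons(m, a)), k, x1), cons(m, x1))), h(a, cons(m, a)))), cons(x1, a)) =?= cons(h(false, u), cons(cons(h(a, cons(m, a)), k), a)). Substituting into the earlier binding gives x2 := u.
Decompose branch/3: 2 =?= m,  s =?= u,  false =?= false.
Clash: constants 2 and m differ; no unifier exists.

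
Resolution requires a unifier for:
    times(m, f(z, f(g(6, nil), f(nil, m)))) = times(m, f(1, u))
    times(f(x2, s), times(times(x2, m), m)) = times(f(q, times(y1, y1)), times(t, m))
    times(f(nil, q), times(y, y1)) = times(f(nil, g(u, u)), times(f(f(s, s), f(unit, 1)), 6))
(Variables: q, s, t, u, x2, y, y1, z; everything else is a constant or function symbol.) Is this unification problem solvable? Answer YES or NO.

YES

Decompose times/2: m = m,  f(z, f(g(6, nil), f(nil, m))) = f(1, u).
Delete trivial equation m = m.
Decompose f/2: z = 1,  f(g(6, nil), f(nil, m)) = u.
Bind z := 1; no other remaining equation mentions z.
Bind u := f(g(6, nil), f(nil, m)); substituting into the one remaining equation that mentions u gives: times(f(nil, q), times(y, y1)) = times(f(nil, g(f(g(6, nil), f(nil, m)), f(g(6, nil), f(nil, m)))), times(f(f(s, s), f(unit, 1)), 6)).
Decompose times/2: f(x2, s) = f(q, times(y1, y1)),  times(times(x2, m), m) = times(t, m).
Decompose f/2: x2 = q,  s = times(y1, y1).
Bind x2 := q; substituting into the one remaining equation that mentions x2 gives: times(times(q, m), m) = times(t, m).
Bind s := times(y1, y1); substituting into the one remaining equation that mentions s gives: times(f(nil, q), times(y, y1)) = times(f(nil, g(f(g(6, nil), f(nil, m)), f(g(6, nil), f(nil, m)))), times(f(f(times(y1, y1), times(y1, y1)), f(unit, 1)), 6)).
Decompose times/2: times(q, m) = t,  m = m.
Bind t := times(q, m); no other remaining equation mentions t.
Delete trivial equation m = m.
Decompose times/2: f(nil, q) = f(nil, g(f(g(6, nil), f(nil, m)), f(g(6, nil), f(nil, m)))),  times(y, y1) = times(f(f(times(y1, y1), times(y1, y1)), f(unit, 1)), 6).
Decompose f/2: nil = nil,  q = g(f(g(6, nil), f(nil, m)), f(g(6, nil), f(nil, m))).
Delete trivial equation nil = nil.
Bind q := g(f(g(6, nil), f(nil, m)), f(g(6, nil), f(nil, m))); no other remaining equation mentions q. Substituting into the earlier bindings gives x2 := g(f(g(6, nil), f(nil, m)), f(g(6, nil), f(nil, m))), t := times(g(f(g(6, nil), f(nil, m)), f(g(6, nil), f(nil, m))), m).
Decompose times/2: y = f(f(times(y1, y1), times(y1, y1)), f(unit, 1)),  y1 = 6.
Bind y := f(f(times(y1, y1), times(y1, y1)), f(unit, 1)); no other remaining equation mentions y.
Bind y1 := 6. Substituting into the earlier bindings gives s := times(6, 6), y := f(f(times(6, 6), times(6, 6)), f(unit, 1)).
No equations remain and no clash or occurs-check failure arose, so a unifier exists.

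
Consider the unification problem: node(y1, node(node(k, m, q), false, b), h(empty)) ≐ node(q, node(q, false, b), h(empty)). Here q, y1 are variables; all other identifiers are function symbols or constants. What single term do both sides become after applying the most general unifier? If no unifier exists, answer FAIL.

FAIL

Decompose node/3: y1 ≐ q,  node(node(k, m, q), false, b) ≐ node(q, false, b),  h(empty) ≐ h(empty).
Bind y1 := q; no other remaining equation mentions y1.
Decompose node/3: node(k, m, q) ≐ q,  false ≐ false,  b ≐ b.
Occurs check fails: q occurs in node(k, m, q); the equation q ≐ node(k, m, q) has no finite solution.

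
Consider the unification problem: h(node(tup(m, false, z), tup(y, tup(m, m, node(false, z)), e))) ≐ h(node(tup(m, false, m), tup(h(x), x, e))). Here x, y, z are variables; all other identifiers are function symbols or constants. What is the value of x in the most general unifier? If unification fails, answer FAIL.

tup(m, m, node(false, m))

Decompose h/1: node(tup(m, false, z), tup(y, tup(m, m, node(false, z)), e)) ≐ node(tup(m, false, m), tup(h(x), x, e)).
Decompose node/2: tup(m, false, z) ≐ tup(m, false, m),  tup(y, tup(m, m, node(false, z)), e) ≐ tup(h(x), x, e).
Decompose tup/3: m ≐ m,  false ≐ false,  z ≐ m.
Delete trivial equation m ≐ m.
Delete trivial equation false ≐ false.
Bind z := m; substituting into the remaining equation gives: tup(y, tup(m, m, node(false, m)), e) ≐ tup(h(x), x, e).
Decompose tup/3: y ≐ h(x),  tup(m, m, node(false, m)) ≐ x,  e ≐ e.
Bind y := h(x); no other remaining equation mentions y.
Bind x := tup(m, m, node(false, m)); no other remaining equation mentions x. Substituting into the earlier binding gives y := h(tup(m, m, node(false, m))).
Delete trivial equation e ≐ e.
MGU = { z ↦ m, y ↦ h(tup(m, m, node(false, m))), x ↦ tup(m, m, node(false, m)) }, so x ↦ tup(m, m, node(false, m)).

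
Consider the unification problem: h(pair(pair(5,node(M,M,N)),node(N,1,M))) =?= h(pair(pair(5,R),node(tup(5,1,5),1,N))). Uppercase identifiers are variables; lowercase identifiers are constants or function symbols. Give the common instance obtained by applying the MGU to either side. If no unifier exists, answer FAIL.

h(pair(pair(5,node(tup(5,1,5),tup(5,1,5),tup(5,1,5))),node(tup(5,1,5),1,tup(5,1,5))))

Decompose h/1: pair(pair(5,node(M,M,N)),node(N,1,M)) =?= pair(pair(5,R),node(tup(5,1,5),1,N)).
Decompose pair/2: pair(5,node(M,M,N)) =?= pair(5,R),  node(N,1,M) =?= node(tup(5,1,5),1,N).
Decompose pair/2: 5 =?= 5,  node(M,M,N) =?= R.
Delete trivial equation 5 =?= 5.
Bind R := node(M,M,N); no other remaining equation mentions R.
Decompose node/3: N =?= tup(5,1,5),  1 =?= 1,  M =?= N.
Bind N := tup(5,1,5); substituting into the one remaining equation that mentions N gives: M =?= tup(5,1,5). Substituting into the earlier binding gives R := node(M,M,tup(5,1,5)).
Delete trivial equation 1 =?= 1.
Bind M := tup(5,1,5). Substituting into the earlier binding gives R := node(tup(5,1,5),tup(5,1,5),tup(5,1,5)).
Applying the MGU to either side gives h(pair(pair(5,node(tup(5,1,5),tup(5,1,5),tup(5,1,5))),node(tup(5,1,5),1,tup(5,1,5)))).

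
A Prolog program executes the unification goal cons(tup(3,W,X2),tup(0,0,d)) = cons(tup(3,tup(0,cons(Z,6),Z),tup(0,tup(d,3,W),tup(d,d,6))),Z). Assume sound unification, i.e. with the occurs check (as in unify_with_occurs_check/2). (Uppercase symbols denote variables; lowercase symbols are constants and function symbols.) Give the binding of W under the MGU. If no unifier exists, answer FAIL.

tup(0,cons(tup(0,0,d),6),tup(0,0,d))

Decompose cons/2: tup(3,W,X2) = tup(3,tup(0,cons(Z,6),Z),tup(0,tup(d,3,W),tup(d,d,6))),  tup(0,0,d) = Z.
Decompose tup/3: 3 = 3,  W = tup(0,cons(Z,6),Z),  X2 = tup(0,tup(d,3,W),tup(d,d,6)).
Delete trivial equation 3 = 3.
Bind W := tup(0,cons(Z,6),Z); substituting into the one remaining equation that mentions W gives: X2 = tup(0,tup(d,3,tup(0,cons(Z,6),Z)),tup(d,d,6)).
Bind X2 := tup(0,tup(d,3,tup(0,cons(Z,6),Z)),tup(d,d,6)); no other remaining equation mentions X2.
Bind Z := tup(0,0,d). Substituting into the earlier bindings gives W := tup(0,cons(tup(0,0,d),6),tup(0,0,d)), X2 := tup(0,tup(d,3,tup(0,cons(tup(0,0,d),6),tup(0,0,d))),tup(d,d,6)).
MGU = { W ↦ tup(0,cons(tup(0,0,d),6),tup(0,0,d)), X2 ↦ tup(0,tup(d,3,tup(0,cons(tup(0,0,d),6),tup(0,0,d))),tup(d,d,6)), Z ↦ tup(0,0,d) }, so W ↦ tup(0,cons(tup(0,0,d),6),tup(0,0,d)).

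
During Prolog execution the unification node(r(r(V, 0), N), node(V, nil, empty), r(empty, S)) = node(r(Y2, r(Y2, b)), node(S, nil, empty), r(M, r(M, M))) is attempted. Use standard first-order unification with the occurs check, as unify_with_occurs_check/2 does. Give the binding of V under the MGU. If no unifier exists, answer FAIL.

Decompose node/3: r(r(V, 0), N) = r(Y2, r(Y2, b)),  node(V, nil, empty) = node(S, nil, empty),  r(empty, S) = r(M, r(M, M)).
Decompose r/2: r(V, 0) = Y2,  N = r(Y2, b).
Bind Y2 := r(V, 0); substituting into the one remaining equation that mentions Y2 gives: N = r(r(V, 0), b).
Bind N := r(r(V, 0), b); no other remaining equation mentions N.
Decompose node/3: V = S,  nil = nil,  empty = empty.
Bind V := S; no other remaining equation mentions V. Substituting into the earlier bindings gives Y2 := r(S, 0), N := r(r(S, 0), b).
Delete trivial equation nil = nil.
Delete trivial equation empty = empty.
Decompose r/2: empty = M,  S = r(M, M).
Bind M := empty; substituting into the remaining equation gives: S = r(empty, empty).
Bind S := r(empty, empty). Substituting into the earlier bindings gives Y2 := r(r(empty, empty), 0), N := r(r(r(empty, empty), 0), b), V := r(empty, empty).
MGU = { Y2 -> r(r(empty, empty), 0), N -> r(r(r(empty, empty), 0), b), V -> r(empty, empty), M -> empty, S -> r(empty, empty) }, so V -> r(empty, empty).

r(empty, empty)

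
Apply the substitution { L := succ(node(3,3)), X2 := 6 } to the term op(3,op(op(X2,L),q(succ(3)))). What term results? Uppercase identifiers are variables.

op(3,op(op(6,succ(node(3,3))),q(succ(3))))

Replace each occurrence of L with succ(node(3,3)).
Replace each occurrence of X2 with 6.
Result: op(3,op(op(6,succ(node(3,3))),q(succ(3)))).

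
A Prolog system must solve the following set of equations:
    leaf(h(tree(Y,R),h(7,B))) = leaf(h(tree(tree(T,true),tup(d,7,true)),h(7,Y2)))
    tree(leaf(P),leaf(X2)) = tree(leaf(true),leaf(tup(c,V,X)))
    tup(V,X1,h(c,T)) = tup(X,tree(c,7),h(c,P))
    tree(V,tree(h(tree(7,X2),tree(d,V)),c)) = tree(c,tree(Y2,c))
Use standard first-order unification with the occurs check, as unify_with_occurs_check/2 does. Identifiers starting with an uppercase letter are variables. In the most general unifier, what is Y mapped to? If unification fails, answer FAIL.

tree(true,true)

Decompose leaf/1: h(tree(Y,R),h(7,B)) = h(tree(tree(T,true),tup(d,7,true)),h(7,Y2)).
Decompose h/2: tree(Y,R) = tree(tree(T,true),tup(d,7,true)),  h(7,B) = h(7,Y2).
Decompose tree/2: Y = tree(T,true),  R = tup(d,7,true).
Bind Y := tree(T,true); no other remaining equation mentions Y.
Bind R := tup(d,7,true); no other remaining equation mentions R.
Decompose h/2: 7 = 7,  B = Y2.
Delete trivial equation 7 = 7.
Bind B := Y2; no other remaining equation mentions B.
Decompose tree/2: leaf(P) = leaf(true),  leaf(X2) = leaf(tup(c,V,X)).
Decompose leaf/1: P = true.
Bind P := true; substituting into the one remaining equation that mentions P gives: tup(V,X1,h(c,T)) = tup(X,tree(c,7),h(c,true)).
Decompose leaf/1: X2 = tup(c,V,X).
Bind X2 := tup(c,V,X); substituting into the one remaining equation that mentions X2 gives: tree(V,tree(h(tree(7,tup(c,V,X)),tree(d,V)),c)) = tree(c,tree(Y2,c)).
Decompose tup/3: V = X,  X1 = tree(c,7),  h(c,T) = h(c,true).
Bind V := X; substituting into the one remaining equation that mentions V gives: tree(X,tree(h(tree(7,tup(c,X,X)),tree(d,X)),c)) = tree(c,tree(Y2,c)). Substituting into the earlier binding gives X2 := tup(c,X,X).
Bind X1 := tree(c,7); no other remaining equation mentions X1.
Decompose h/2: c = c,  T = true.
Delete trivial equation c = c.
Bind T := true; no other remaining equation mentions T. Substituting into the earlier binding gives Y := tree(true,true).
Decompose tree/2: X = c,  tree(h(tree(7,tup(c,X,X)),tree(d,X)),c) = tree(Y2,c).
Bind X := c; substituting into the remaining equation gives: tree(h(tree(7,tup(c,c,c)),tree(d,c)),c) = tree(Y2,c). Substituting into the earlier bindings gives X2 := tup(c,c,c), V := c.
Decompose tree/2: h(tree(7,tup(c,c,c)),tree(d,c)) = Y2,  c = c.
Bind Y2 := h(tree(7,tup(c,c,c)),tree(d,c)); no other remaining equation mentions Y2. Substituting into the earlier binding gives B := h(tree(7,tup(c,c,c)),tree(d,c)).
Delete trivial equation c = c.
MGU = { Y -> tree(true,true), R -> tup(d,7,true), B -> h(tree(7,tup(c,c,c)),tree(d,c)), P -> true, X2 -> tup(c,c,c), V -> c, X1 -> tree(c,7), T -> true, X -> c, Y2 -> h(tree(7,tup(c,c,c)),tree(d,c)) }, so Y -> tree(true,true).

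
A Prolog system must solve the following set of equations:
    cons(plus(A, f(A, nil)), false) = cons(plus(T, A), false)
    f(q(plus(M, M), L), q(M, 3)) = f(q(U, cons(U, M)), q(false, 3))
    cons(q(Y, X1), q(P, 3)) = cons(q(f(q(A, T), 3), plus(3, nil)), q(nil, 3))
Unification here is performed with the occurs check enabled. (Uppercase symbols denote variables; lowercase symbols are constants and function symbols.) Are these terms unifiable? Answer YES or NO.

Decompose cons/2: plus(A, f(A, nil)) = plus(T, A),  false = false.
Decompose plus/2: A = T,  f(A, nil) = A.
Bind A := T; substituting into the 2 remaining equations that mention A gives: f(T, nil) = T,  cons(q(Y, X1), q(P, 3)) = cons(q(f(q(T, T), 3), plus(3, nil)), q(nil, 3)).
Occurs check fails: T occurs in f(T, nil); the equation T = f(T, nil) has no finite solution.

NO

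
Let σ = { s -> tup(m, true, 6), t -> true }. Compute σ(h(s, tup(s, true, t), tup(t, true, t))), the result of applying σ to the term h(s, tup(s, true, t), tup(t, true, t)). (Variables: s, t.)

Replace each occurrence of s with tup(m, true, 6).
Replace each occurrence of t with true.
Result: h(tup(m, true, 6), tup(tup(m, true, 6), true, true), tup(true, true, true)).

h(tup(m, true, 6), tup(tup(m, true, 6), true, true), tup(true, true, true))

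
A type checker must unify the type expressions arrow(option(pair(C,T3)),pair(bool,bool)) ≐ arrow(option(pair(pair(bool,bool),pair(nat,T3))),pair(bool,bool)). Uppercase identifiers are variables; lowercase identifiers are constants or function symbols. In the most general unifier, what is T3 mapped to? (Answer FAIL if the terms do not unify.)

FAIL

Decompose arrow/2: option(pair(C,T3)) ≐ option(pair(pair(bool,bool),pair(nat,T3))),  pair(bool,bool) ≐ pair(bool,bool).
Decompose option/1: pair(C,T3) ≐ pair(pair(bool,bool),pair(nat,T3)).
Decompose pair/2: C ≐ pair(bool,bool),  T3 ≐ pair(nat,T3).
Bind C := pair(bool,bool); no other remaining equation mentions C.
Occurs check fails: T3 occurs in pair(nat,T3); the equation T3 ≐ pair(nat,T3) has no finite solution.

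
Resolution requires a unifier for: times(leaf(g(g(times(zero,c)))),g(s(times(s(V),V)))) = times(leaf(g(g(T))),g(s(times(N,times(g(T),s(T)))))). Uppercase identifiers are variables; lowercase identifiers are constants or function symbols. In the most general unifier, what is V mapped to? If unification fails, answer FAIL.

times(g(times(zero,c)),s(times(zero,c)))

Decompose times/2: leaf(g(g(times(zero,c)))) = leaf(g(g(T))),  g(s(times(s(V),V))) = g(s(times(N,times(g(T),s(T))))).
Decompose leaf/1: g(g(times(zero,c))) = g(g(T)).
Decompose g/1: g(times(zero,c)) = g(T).
Decompose g/1: times(zero,c) = T.
Bind T := times(zero,c); substituting into the remaining equation gives: g(s(times(s(V),V))) = g(s(times(N,times(g(times(zero,c)),s(times(zero,c)))))).
Decompose g/1: s(times(s(V),V)) = s(times(N,times(g(times(zero,c)),s(times(zero,c))))).
Decompose s/1: times(s(V),V) = times(N,times(g(times(zero,c)),s(times(zero,c)))).
Decompose times/2: s(V) = N,  V = times(g(times(zero,c)),s(times(zero,c))).
Bind N := s(V); no other remaining equation mentions N.
Bind V := times(g(times(zero,c)),s(times(zero,c))). Substituting into the earlier binding gives N := s(times(g(times(zero,c)),s(times(zero,c)))).
MGU = { T -> times(zero,c), N -> s(times(g(times(zero,c)),s(times(zero,c)))), V -> times(g(times(zero,c)),s(times(zero,c))) }, so V -> times(g(times(zero,c)),s(times(zero,c))).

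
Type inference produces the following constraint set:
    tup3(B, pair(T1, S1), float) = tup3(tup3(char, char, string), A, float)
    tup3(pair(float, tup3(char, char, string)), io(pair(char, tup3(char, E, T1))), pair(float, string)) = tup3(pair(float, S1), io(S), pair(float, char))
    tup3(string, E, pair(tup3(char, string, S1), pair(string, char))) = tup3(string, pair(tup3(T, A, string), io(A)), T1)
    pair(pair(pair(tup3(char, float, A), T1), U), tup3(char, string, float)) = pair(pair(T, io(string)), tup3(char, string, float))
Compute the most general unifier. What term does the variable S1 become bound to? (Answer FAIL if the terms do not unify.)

FAIL

Decompose tup3/3: B = tup3(char, char, string),  pair(T1, S1) = A,  float = float.
Bind B := tup3(char, char, string); no other remaining equation mentions B.
Bind A := pair(T1, S1); substituting into the 2 remaining equations that mention A gives: tup3(string, E, pair(tup3(char, string, S1), pair(string, char))) = tup3(string, pair(tup3(T, pair(T1, S1), string), io(pair(T1, S1))), T1),  pair(pair(pair(tup3(char, float, pair(T1, S1)), T1), U), tup3(char, string, float)) = pair(pair(T, io(string)), tup3(char, string, float)).
Delete trivial equation float = float.
Decompose tup3/3: pair(float, tup3(char, char, string)) = pair(float, S1),  io(pair(char, tup3(char, E, T1))) = io(S),  pair(float, string) = pair(float, char).
Decompose pair/2: float = float,  tup3(char, char, string) = S1.
Delete trivial equation float = float.
Bind S1 := tup3(char, char, string); substituting into the 2 remaining equations that mention S1 gives: tup3(string, E, pair(tup3(char, string, tup3(char, char, string)), pair(string, char))) = tup3(string, pair(tup3(T, pair(T1, tup3(char, char, string)), string), io(pair(T1, tup3(char, char, string)))), T1),  pair(pair(pair(tup3(char, float, pair(T1, tup3(char, char, string))), T1), U), tup3(char, string, float)) = pair(pair(T, io(string)), tup3(char, string, float)). Substituting into the earlier binding gives A := pair(T1, tup3(char, char, string)).
Decompose io/1: pair(char, tup3(char, E, T1)) = S.
Bind S := pair(char, tup3(char, E, T1)); no other remaining equation mentions S.
Decompose pair/2: float = float,  string = char.
Delete trivial equation float = float.
Clash: constants string and char differ; no unifier exists.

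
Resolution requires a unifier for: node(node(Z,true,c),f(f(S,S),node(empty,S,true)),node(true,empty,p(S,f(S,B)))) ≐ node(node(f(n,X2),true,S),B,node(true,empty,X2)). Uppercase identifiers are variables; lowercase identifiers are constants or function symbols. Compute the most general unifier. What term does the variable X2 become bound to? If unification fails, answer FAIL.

Decompose node/3: node(Z,true,c) ≐ node(f(n,X2),true,S),  f(f(S,S),node(empty,S,true)) ≐ B,  node(true,empty,p(S,f(S,B))) ≐ node(true,empty,X2).
Decompose node/3: Z ≐ f(n,X2),  true ≐ true,  c ≐ S.
Bind Z := f(n,X2); no other remaining equation mentions Z.
Delete trivial equation true ≐ true.
Bind S := c; substituting into the remaining equations gives: f(f(c,c),node(empty,c,true)) ≐ B,  node(true,empty,p(c,f(c,B))) ≐ node(true,empty,X2).
Bind B := f(f(c,c),node(empty,c,true)); substituting into the remaining equation gives: node(true,empty,p(c,f(c,f(f(c,c),node(empty,c,true))))) ≐ node(true,empty,X2).
Decompose node/3: true ≐ true,  empty ≐ empty,  p(c,f(c,f(f(c,c),node(empty,c,true)))) ≐ X2.
Delete trivial equation true ≐ true.
Delete trivial equation empty ≐ empty.
Bind X2 := p(c,f(c,f(f(c,c),node(empty,c,true)))). Substituting into the earlier binding gives Z := f(n,p(c,f(c,f(f(c,c),node(empty,c,true))))).
MGU = { Z := f(n,p(c,f(c,f(f(c,c),node(empty,c,true))))), S := c, B := f(f(c,c),node(empty,c,true)), X2 := p(c,f(c,f(f(c,c),node(empty,c,true)))) }, so X2 := p(c,f(c,f(f(c,c),node(empty,c,true)))).

p(c,f(c,f(f(c,c),node(empty,c,true))))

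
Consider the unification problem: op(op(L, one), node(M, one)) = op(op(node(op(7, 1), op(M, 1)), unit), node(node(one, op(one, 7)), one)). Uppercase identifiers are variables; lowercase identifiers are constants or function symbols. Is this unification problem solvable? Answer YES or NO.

NO

Decompose op/2: op(L, one) = op(node(op(7, 1), op(M, 1)), unit),  node(M, one) = node(node(one, op(one, 7)), one).
Decompose op/2: L = node(op(7, 1), op(M, 1)),  one = unit.
Bind L := node(op(7, 1), op(M, 1)); no other remaining equation mentions L.
Clash: constants one and unit differ; no unifier exists.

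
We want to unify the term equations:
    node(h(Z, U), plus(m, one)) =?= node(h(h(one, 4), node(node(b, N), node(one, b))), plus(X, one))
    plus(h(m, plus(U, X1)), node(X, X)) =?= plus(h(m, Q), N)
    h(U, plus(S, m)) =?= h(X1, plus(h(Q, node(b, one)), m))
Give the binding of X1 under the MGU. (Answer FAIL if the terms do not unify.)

Decompose node/2: h(Z, U) =?= h(h(one, 4), node(node(b, N), node(one, b))),  plus(m, one) =?= plus(X, one).
Decompose h/2: Z =?= h(one, 4),  U =?= node(node(b, N), node(one, b)).
Bind Z := h(one, 4); no other remaining equation mentions Z.
Bind U := node(node(b, N), node(one, b)); substituting into the 2 remaining equations that mention U gives: plus(h(m, plus(node(node(b, N), node(one, b)), X1)), node(X, X)) =?= plus(h(m, Q), N),  h(node(node(b, N), node(one, b)), plus(S, m)) =?= h(X1, plus(h(Q, node(b, one)), m)).
Decompose plus/2: m =?= X,  one =?= one.
Bind X := m; substituting into the one remaining equation that mentions X gives: plus(h(m, plus(node(node(b, N), node(one, b)), X1)), node(m, m)) =?= plus(h(m, Q), N).
Delete trivial equation one =?= one.
Decompose plus/2: h(m, plus(node(node(b, N), node(one, b)), X1)) =?= h(m, Q),  node(m, m) =?= N.
Decompose h/2: m =?= m,  plus(node(node(b, N), node(one, b)), X1) =?= Q.
Delete trivial equation m =?= m.
Bind Q := plus(node(node(b, N), node(one, b)), X1); substituting into the one remaining equation that mentions Q gives: h(node(node(b, N), node(one, b)), plus(S, m)) =?= h(X1, plus(h(plus(node(node(b, N), node(one, b)), X1), node(b, one)), m)).
Bind N := node(m, m); substituting into the remaining equation gives: h(node(node(b, node(m, m)), node(one, b)), plus(S, m)) =?= h(X1, plus(h(plus(node(node(b, node(m, m)), node(one, b)), X1), node(b, one)), m)). Substituting into the earlier bindings gives U := node(node(b, node(m, m)), node(one, b)), Q := plus(node(node(b, node(m, m)), node(one, b)), X1).
Decompose h/2: node(node(b, node(m, m)), node(one, b)) =?= X1,  plus(S, m) =?= plus(h(plus(node(node(b, node(m, m)), node(one, b)), X1), node(b, one)), m).
Bind X1 := node(node(b, node(m, m)), node(one, b)); substituting into the remaining equation gives: plus(S, m) =?= plus(h(plus(node(node(b, node(m, m)), node(one, b)), node(node(b, node(m, m)), node(one, b))), node(b, one)), m). Substituting into the earlier binding gives Q := plus(node(node(b, node(m, m)), node(one, b)), node(node(b, node(m, m)), node(one, b))).
Decompose plus/2: S =?= h(plus(node(node(b, node(m, m)), node(one, b)), node(node(b, node(m, m)), node(one, b))), node(b, one)),  m =?= m.
Bind S := h(plus(node(node(b, node(m, m)), node(one, b)), node(node(b, node(m, m)), node(one, b))), node(b, one)); no other remaining equation mentions S.
Delete trivial equation m =?= m.
MGU = { Z -> h(one, 4), U -> node(node(b, node(m, m)), node(one, b)), X -> m, Q -> plus(node(node(b, node(m, m)), node(one, b)), node(node(b, node(m, m)), node(one, b))), N -> node(m, m), X1 -> node(node(b, node(m, m)), node(one, b)), S -> h(plus(node(node(b, node(m, m)), node(one, b)), node(node(b, node(m, m)), node(one, b))), node(b, one)) }, so X1 -> node(node(b, node(m, m)), node(one, b)).

node(node(b, node(m, m)), node(one, b))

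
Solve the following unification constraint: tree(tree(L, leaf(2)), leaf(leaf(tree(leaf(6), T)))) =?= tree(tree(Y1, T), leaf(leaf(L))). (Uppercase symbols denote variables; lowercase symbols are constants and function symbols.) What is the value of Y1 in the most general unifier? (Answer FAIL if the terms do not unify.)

Decompose tree/2: tree(L, leaf(2)) =?= tree(Y1, T),  leaf(leaf(tree(leaf(6), T))) =?= leaf(leaf(L)).
Decompose tree/2: L =?= Y1,  leaf(2) =?= T.
Bind L := Y1; substituting into the one remaining equation that mentions L gives: leaf(leaf(tree(leaf(6), T))) =?= leaf(leaf(Y1)).
Bind T := leaf(2); substituting into the remaining equation gives: leaf(leaf(tree(leaf(6), leaf(2)))) =?= leaf(leaf(Y1)).
Decompose leaf/1: leaf(tree(leaf(6), leaf(2))) =?= leaf(Y1).
Decompose leaf/1: tree(leaf(6), leaf(2)) =?= Y1.
Bind Y1 := tree(leaf(6), leaf(2)). Substituting into the earlier binding gives L := tree(leaf(6), leaf(2)).
MGU = { L -> tree(leaf(6), leaf(2)), T -> leaf(2), Y1 -> tree(leaf(6), leaf(2)) }, so Y1 -> tree(leaf(6), leaf(2)).

tree(leaf(6), leaf(2))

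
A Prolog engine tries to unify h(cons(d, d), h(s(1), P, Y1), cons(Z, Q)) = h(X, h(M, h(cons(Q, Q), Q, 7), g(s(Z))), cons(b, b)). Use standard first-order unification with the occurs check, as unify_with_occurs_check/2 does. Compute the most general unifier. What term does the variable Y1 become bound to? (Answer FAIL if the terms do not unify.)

g(s(b))

Decompose h/3: cons(d, d) = X,  h(s(1), P, Y1) = h(M, h(cons(Q, Q), Q, 7), g(s(Z))),  cons(Z, Q) = cons(b, b).
Bind X := cons(d, d); no other remaining equation mentions X.
Decompose h/3: s(1) = M,  P = h(cons(Q, Q), Q, 7),  Y1 = g(s(Z)).
Bind M := s(1); no other remaining equation mentions M.
Bind P := h(cons(Q, Q), Q, 7); no other remaining equation mentions P.
Bind Y1 := g(s(Z)); no other remaining equation mentions Y1.
Decompose cons/2: Z = b,  Q = b.
Bind Z := b; no other remaining equation mentions Z. Substituting into the earlier binding gives Y1 := g(s(b)).
Bind Q := b. Substituting into the earlier binding gives P := h(cons(b, b), b, 7).
MGU = { X -> cons(d, d), M -> s(1), P -> h(cons(b, b), b, 7), Y1 -> g(s(b)), Z -> b, Q -> b }, so Y1 -> g(s(b)).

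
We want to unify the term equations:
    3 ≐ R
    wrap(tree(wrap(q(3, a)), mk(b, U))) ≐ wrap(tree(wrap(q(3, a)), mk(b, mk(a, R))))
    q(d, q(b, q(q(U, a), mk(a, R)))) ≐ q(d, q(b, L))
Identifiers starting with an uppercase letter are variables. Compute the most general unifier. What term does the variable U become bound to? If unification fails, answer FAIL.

Bind R := 3; substituting into the remaining equations gives: wrap(tree(wrap(q(3, a)), mk(b, U))) ≐ wrap(tree(wrap(q(3, a)), mk(b, mk(a, 3)))),  q(d, q(b, q(q(U, a), mk(a, 3)))) ≐ q(d, q(b, L)).
Decompose wrap/1: tree(wrap(q(3, a)), mk(b, U)) ≐ tree(wrap(q(3, a)), mk(b, mk(a, 3))).
Decompose tree/2: wrap(q(3, a)) ≐ wrap(q(3, a)),  mk(b, U) ≐ mk(b, mk(a, 3)).
Delete trivial equation wrap(q(3, a)) ≐ wrap(q(3, a)).
Decompose mk/2: b ≐ b,  U ≐ mk(a, 3).
Delete trivial equation b ≐ b.
Bind U := mk(a, 3); substituting into the remaining equation gives: q(d, q(b, q(q(mk(a, 3), a), mk(a, 3)))) ≐ q(d, q(b, L)).
Decompose q/2: d ≐ d,  q(b, q(q(mk(a, 3), a), mk(a, 3))) ≐ q(b, L).
Delete trivial equation d ≐ d.
Decompose q/2: b ≐ b,  q(q(mk(a, 3), a), mk(a, 3)) ≐ L.
Delete trivial equation b ≐ b.
Bind L := q(q(mk(a, 3), a), mk(a, 3)).
MGU = { R -> 3, U -> mk(a, 3), L -> q(q(mk(a, 3), a), mk(a, 3)) }, so U -> mk(a, 3).

mk(a, 3)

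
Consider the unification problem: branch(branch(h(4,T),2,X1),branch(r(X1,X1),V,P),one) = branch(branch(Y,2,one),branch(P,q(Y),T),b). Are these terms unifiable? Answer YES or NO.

NO

Decompose branch/3: branch(h(4,T),2,X1) = branch(Y,2,one),  branch(r(X1,X1),V,P) = branch(P,q(Y),T),  one = b.
Decompose branch/3: h(4,T) = Y,  2 = 2,  X1 = one.
Bind Y := h(4,T); substituting into the one remaining equation that mentions Y gives: branch(r(X1,X1),V,P) = branch(P,q(h(4,T)),T).
Delete trivial equation 2 = 2.
Bind X1 := one; substituting into the one remaining equation that mentions X1 gives: branch(r(one,one),V,P) = branch(P,q(h(4,T)),T).
Decompose branch/3: r(one,one) = P,  V = q(h(4,T)),  P = T.
Bind P := r(one,one); substituting into the one remaining equation that mentions P gives: r(one,one) = T.
Bind V := q(h(4,T)); no other remaining equation mentions V.
Bind T := r(one,one); no other remaining equation mentions T. Substituting into the earlier bindings gives Y := h(4,r(one,one)), V := q(h(4,r(one,one))).
Clash: constants one and b differ; no unifier exists.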